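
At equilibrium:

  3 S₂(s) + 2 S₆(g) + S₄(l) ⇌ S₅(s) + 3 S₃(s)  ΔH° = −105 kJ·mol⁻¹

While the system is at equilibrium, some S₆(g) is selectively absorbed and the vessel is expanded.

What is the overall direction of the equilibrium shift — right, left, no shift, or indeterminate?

left

Removing S₆ (g), a reactant, drives the reaction to the left.
Gas moles: reactants 2, products 0 (Δn_gas = -2). Expansion shifts the system toward the side with more moles of gas — to the left.
All effects act in the same direction — net shift to the left.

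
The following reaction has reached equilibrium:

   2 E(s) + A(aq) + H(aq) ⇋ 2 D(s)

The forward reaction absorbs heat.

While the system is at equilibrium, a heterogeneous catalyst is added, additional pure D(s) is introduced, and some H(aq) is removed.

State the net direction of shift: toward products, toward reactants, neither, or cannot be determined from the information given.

left

A catalyst speeds both forward and reverse rates equally; it changes neither Q nor K — no shift from this change.
D is a pure solid; its activity is 1 regardless of amount, so Q is unaffected — no shift from this change.
Removing H (aq), a reactant, drives the reaction to the left.
Only the nonzero effect(s) matter; the net shift is to the left.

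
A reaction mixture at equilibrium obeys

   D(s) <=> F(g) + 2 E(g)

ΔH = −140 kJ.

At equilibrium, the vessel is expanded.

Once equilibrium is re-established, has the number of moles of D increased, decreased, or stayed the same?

Gas moles: reactants 0, products 3 (Δn_gas = +3). Expansion shifts the system toward the side with more moles of gas — to the right.
The net shift is to the right. D is a reactant, so its amount decreases.

decreases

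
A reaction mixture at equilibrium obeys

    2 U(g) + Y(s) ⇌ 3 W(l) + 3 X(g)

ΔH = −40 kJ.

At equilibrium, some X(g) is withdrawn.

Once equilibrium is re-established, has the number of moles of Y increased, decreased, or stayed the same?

decreases

Removing X (g), a product, drives the reaction to the right.
The net shift is to the right. Y is a reactant, so its amount decreases.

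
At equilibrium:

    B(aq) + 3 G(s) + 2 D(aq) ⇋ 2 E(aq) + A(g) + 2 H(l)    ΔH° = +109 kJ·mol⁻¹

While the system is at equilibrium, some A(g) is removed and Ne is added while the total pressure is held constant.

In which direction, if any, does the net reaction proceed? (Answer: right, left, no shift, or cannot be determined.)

Removing A (g), a product, drives the reaction to the right.
Adding inert gas at constant total pressure expands the volume and lowers every reacting partial pressure. With Δn_gas = 1 − 0 = +1, Q moves away from K toward the side with fewer gas moles, so the system shifts toward the side with more gas moles — to the right.
All effects act in the same direction — net shift to the right.

right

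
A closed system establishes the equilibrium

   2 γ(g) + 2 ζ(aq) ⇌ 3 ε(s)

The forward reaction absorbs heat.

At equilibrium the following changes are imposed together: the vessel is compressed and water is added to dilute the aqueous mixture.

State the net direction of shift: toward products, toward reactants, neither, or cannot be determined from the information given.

cannot be determined

Gas moles: reactants 2, products 0 (Δn_gas = -2). Compression shifts the system toward the side with fewer moles of gas — to the right.
Dilution lowers every aqueous concentration by the same factor. Δn_aq = 0 − 2 = -2, so the system shifts toward the side with more dissolved moles — to the left.
The individual effects push in opposite directions; without quantitative information the net direction cannot be determined.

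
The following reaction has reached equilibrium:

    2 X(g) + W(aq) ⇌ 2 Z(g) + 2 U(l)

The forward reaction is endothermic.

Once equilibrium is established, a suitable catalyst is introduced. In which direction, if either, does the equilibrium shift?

no shift

A catalyst speeds both forward and reverse rates equally; it changes neither Q nor K — no shift from this change.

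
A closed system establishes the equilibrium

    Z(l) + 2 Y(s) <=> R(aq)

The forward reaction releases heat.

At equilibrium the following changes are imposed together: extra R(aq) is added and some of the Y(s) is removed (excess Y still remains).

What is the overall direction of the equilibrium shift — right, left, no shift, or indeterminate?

left

Adding R (aq), a product, drives the reaction to the left.
Y is a pure solid; its activity is 1 regardless of amount, so Q is unaffected — no shift from this change.
Only the nonzero effect(s) matter; the net shift is to the left.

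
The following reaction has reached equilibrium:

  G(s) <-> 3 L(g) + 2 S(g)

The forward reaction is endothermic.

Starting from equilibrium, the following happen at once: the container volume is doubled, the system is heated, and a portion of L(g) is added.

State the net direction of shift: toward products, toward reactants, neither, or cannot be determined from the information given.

cannot be determined

Gas moles: reactants 0, products 5 (Δn_gas = +5). Expansion shifts the system toward the side with more moles of gas — to the right.
The forward reaction is endothermic. Raising T favours the endothermic direction — shift to the right.
Adding L (g), a product, drives the reaction to the left.
The individual effects push in opposite directions; without quantitative information the net direction cannot be determined.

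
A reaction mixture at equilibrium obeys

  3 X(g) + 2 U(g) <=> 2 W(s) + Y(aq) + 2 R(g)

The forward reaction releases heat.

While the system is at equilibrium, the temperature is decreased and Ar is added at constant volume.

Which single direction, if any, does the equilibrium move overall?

right

The forward reaction is exothermic. Lowering T favours the exothermic direction — shift to the right.
At constant volume, adding an inert gas leaves every reacting species' partial pressure unchanged, so Q is unchanged — no shift from this change.
Only the nonzero effect(s) matter; the net shift is to the right.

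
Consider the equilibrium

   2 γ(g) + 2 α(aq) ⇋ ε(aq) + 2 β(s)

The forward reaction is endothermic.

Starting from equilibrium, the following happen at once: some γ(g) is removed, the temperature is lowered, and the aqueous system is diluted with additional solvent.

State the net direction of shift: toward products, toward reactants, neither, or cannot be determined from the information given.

Removing γ (g), a reactant, drives the reaction to the left.
The forward reaction is endothermic. Lowering T favours the exothermic direction — shift to the left.
Dilution lowers every aqueous concentration by the same factor. Δn_aq = 1 − 2 = -1, so the system shifts toward the side with more dissolved moles — to the left.
All effects act in the same direction — net shift to the left.

left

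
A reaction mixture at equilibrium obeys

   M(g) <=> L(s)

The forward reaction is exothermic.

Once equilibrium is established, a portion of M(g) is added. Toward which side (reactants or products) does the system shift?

Adding M (g), a reactant, drives the reaction to the right.

right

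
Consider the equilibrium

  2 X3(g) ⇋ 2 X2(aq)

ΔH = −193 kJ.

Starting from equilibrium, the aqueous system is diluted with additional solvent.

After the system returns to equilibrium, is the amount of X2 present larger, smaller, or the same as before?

increases

Dilution lowers every aqueous concentration by the same factor. Δn_aq = 2 − 0 = +2, so the system shifts toward the side with more dissolved moles — to the right.
The net shift is to the right. X2 is a product, so its amount increases.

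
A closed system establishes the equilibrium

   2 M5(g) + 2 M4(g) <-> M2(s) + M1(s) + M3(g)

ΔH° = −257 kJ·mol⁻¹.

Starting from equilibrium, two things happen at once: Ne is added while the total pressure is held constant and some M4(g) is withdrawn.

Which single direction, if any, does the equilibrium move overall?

Adding inert gas at constant total pressure expands the volume and lowers every reacting partial pressure. With Δn_gas = 1 − 4 = -3, Q moves away from K toward the side with fewer gas moles, so the system shifts toward the side with more gas moles — to the left.
Removing M4 (g), a reactant, drives the reaction to the left.
All effects act in the same direction — net shift to the left.

left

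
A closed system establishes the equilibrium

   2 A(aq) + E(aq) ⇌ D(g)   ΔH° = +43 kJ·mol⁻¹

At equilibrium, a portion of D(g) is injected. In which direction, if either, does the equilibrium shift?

Adding D (g), a product, drives the reaction to the left.

left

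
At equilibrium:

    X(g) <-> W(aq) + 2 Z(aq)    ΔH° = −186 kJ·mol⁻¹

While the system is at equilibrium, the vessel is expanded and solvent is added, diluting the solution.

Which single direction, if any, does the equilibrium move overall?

Gas moles: reactants 1, products 0 (Δn_gas = -1). Expansion shifts the system toward the side with more moles of gas — to the left.
Dilution lowers every aqueous concentration by the same factor. Δn_aq = 3 − 0 = +3, so the system shifts toward the side with more dissolved moles — to the right.
The individual effects push in opposite directions; without quantitative information the net direction cannot be determined.

cannot be determined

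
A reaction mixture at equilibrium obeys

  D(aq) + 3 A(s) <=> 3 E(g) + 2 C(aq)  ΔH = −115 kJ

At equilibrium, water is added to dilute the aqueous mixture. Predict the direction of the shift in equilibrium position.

Dilution lowers every aqueous concentration by the same factor. Δn_aq = 2 − 1 = +1, so the system shifts toward the side with more dissolved moles — to the right.

right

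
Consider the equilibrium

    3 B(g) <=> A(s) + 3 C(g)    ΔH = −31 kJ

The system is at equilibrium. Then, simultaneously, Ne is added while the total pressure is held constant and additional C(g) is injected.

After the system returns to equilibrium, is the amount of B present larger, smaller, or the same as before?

Adding inert gas at constant total pressure expands the volume, scaling every reacting partial pressure by the same factor. Δn_gas = 3 − 3 = 0, so Q is unchanged — no shift.
Adding C (g), a product, drives the reaction to the left.
The net shift is to the left. B is a reactant, so its amount increases.

increases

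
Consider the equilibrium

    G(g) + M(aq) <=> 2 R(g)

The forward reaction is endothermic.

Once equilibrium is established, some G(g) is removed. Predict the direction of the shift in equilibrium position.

left

Removing G (g), a reactant, drives the reaction to the left.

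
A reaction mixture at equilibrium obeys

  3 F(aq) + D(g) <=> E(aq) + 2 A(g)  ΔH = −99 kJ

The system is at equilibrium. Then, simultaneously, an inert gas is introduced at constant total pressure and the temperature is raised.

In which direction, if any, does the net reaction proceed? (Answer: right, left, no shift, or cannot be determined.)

Adding inert gas at constant total pressure expands the volume and lowers every reacting partial pressure. With Δn_gas = 2 − 1 = +1, Q moves away from K toward the side with fewer gas moles, so the system shifts toward the side with more gas moles — to the right.
The forward reaction is exothermic. Raising T favours the endothermic direction — shift to the left.
The individual effects push in opposite directions; without quantitative information the net direction cannot be determined.

cannot be determined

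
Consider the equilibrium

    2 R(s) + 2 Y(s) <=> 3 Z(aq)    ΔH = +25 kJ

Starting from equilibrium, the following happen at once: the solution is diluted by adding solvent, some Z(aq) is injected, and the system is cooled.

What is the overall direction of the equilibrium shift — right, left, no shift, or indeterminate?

Dilution lowers every aqueous concentration by the same factor. Δn_aq = 3 − 0 = +3, so the system shifts toward the side with more dissolved moles — to the right.
Adding Z (aq), a product, drives the reaction to the left.
The forward reaction is endothermic. Lowering T favours the exothermic direction — shift to the left.
The individual effects push in opposite directions; without quantitative information the net direction cannot be determined.

cannot be determined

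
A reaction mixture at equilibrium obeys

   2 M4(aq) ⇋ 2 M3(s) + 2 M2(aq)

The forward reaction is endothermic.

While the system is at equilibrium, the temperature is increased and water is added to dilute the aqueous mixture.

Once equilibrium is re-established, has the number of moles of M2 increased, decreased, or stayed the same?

The forward reaction is endothermic. Raising T favours the endothermic direction — shift to the right.
Dilution scales every aqueous concentration by the same factor. Δn_aq = 2 − 2 = 0, so Q is unchanged — no shift.
The net shift is to the right. M2 is a product, so its amount increases.

increases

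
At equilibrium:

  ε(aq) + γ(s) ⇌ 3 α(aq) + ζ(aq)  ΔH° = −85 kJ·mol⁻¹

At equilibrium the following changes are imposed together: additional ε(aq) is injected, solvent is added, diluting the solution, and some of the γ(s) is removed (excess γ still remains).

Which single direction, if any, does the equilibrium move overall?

right

Adding ε (aq), a reactant, drives the reaction to the right.
Dilution lowers every aqueous concentration by the same factor. Δn_aq = 4 − 1 = +3, so the system shifts toward the side with more dissolved moles — to the right.
γ is a pure solid; its activity is 1 regardless of amount, so Q is unaffected — no shift from this change.
Only the nonzero effect(s) matter; the net shift is to the right.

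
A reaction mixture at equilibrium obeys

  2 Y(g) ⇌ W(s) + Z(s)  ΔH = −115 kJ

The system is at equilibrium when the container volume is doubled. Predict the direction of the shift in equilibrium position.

left

Gas moles: reactants 2, products 0 (Δn_gas = -2). Expansion shifts the system toward the side with more moles of gas — to the left.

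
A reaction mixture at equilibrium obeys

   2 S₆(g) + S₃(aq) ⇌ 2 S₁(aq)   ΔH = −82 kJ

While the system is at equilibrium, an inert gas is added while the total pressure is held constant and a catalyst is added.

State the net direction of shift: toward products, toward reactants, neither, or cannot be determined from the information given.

left

Adding inert gas at constant total pressure expands the volume and lowers every reacting partial pressure. With Δn_gas = 0 − 2 = -2, Q moves away from K toward the side with fewer gas moles, so the system shifts toward the side with more gas moles — to the left.
A catalyst speeds both forward and reverse rates equally; it changes neither Q nor K — no shift from this change.
Only the nonzero effect(s) matter; the net shift is to the left.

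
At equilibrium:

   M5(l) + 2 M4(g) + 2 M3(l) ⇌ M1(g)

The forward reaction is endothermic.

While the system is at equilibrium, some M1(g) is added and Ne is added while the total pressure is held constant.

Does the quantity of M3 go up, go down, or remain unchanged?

increases

Adding M1 (g), a product, drives the reaction to the left.
Adding inert gas at constant total pressure expands the volume and lowers every reacting partial pressure. With Δn_gas = 1 − 2 = -1, Q moves away from K toward the side with fewer gas moles, so the system shifts toward the side with more gas moles — to the left.
The net shift is to the left. M3 is a reactant, so its amount increases.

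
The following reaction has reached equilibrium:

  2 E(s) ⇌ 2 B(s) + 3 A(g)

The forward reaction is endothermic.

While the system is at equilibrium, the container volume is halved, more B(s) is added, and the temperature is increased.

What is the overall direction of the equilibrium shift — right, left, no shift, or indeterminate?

Gas moles: reactants 0, products 3 (Δn_gas = +3). Compression shifts the system toward the side with fewer moles of gas — to the left.
B is a pure solid; its activity is 1 regardless of amount, so Q is unaffected — no shift from this change.
The forward reaction is endothermic. Raising T favours the endothermic direction — shift to the right.
The individual effects push in opposite directions; without quantitative information the net direction cannot be determined.

cannot be determined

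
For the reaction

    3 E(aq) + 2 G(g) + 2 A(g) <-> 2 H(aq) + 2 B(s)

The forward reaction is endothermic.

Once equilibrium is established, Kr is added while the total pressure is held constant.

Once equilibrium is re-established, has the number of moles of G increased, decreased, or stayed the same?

increases

Adding inert gas at constant total pressure expands the volume and lowers every reacting partial pressure. With Δn_gas = 0 − 4 = -4, Q moves away from K toward the side with fewer gas moles, so the system shifts toward the side with more gas moles — to the left.
The net shift is to the left. G is a reactant, so its amount increases.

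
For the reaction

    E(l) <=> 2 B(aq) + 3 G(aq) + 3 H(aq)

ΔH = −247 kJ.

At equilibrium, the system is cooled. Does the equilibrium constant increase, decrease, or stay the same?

K depends on temperature via the van 't Hoff relation. The forward reaction is exothermic, so lowering T increases K.

increases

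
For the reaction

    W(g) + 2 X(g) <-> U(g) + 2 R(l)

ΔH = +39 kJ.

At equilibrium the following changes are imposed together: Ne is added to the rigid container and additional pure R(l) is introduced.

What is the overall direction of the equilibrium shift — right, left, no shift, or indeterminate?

no shift

At constant volume, adding an inert gas leaves every reacting species' partial pressure unchanged, so Q is unchanged — no shift from this change.
R is a pure liquid; its activity is 1 regardless of amount, so Q is unaffected — no shift from this change.
None of the changes alters Q relative to K, so there is no net shift.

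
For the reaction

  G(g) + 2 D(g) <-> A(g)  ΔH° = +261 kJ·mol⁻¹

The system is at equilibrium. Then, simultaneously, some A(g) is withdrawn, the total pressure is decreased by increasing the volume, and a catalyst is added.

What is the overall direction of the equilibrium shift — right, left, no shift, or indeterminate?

cannot be determined

Removing A (g), a product, drives the reaction to the right.
Gas moles: reactants 3, products 1 (Δn_gas = -2). Expansion shifts the system toward the side with more moles of gas — to the left.
A catalyst speeds both forward and reverse rates equally; it changes neither Q nor K — no shift from this change.
The individual effects push in opposite directions; without quantitative information the net direction cannot be determined.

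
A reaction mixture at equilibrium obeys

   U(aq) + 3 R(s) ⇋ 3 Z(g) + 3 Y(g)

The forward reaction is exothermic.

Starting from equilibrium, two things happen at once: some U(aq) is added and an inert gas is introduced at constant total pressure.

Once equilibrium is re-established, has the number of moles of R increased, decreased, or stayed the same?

Adding U (aq), a reactant, drives the reaction to the right.
Adding inert gas at constant total pressure expands the volume and lowers every reacting partial pressure. With Δn_gas = 6 − 0 = +6, Q moves away from K toward the side with fewer gas moles, so the system shifts toward the side with more gas moles — to the right.
The net shift is to the right. R is a reactant, so its amount decreases.

decreases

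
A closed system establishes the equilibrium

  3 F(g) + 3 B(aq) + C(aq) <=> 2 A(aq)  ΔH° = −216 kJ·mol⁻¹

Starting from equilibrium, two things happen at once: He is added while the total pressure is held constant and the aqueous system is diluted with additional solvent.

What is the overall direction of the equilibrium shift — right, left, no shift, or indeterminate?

left

Adding inert gas at constant total pressure expands the volume and lowers every reacting partial pressure. With Δn_gas = 0 − 3 = -3, Q moves away from K toward the side with fewer gas moles, so the system shifts toward the side with more gas moles — to the left.
Dilution lowers every aqueous concentration by the same factor. Δn_aq = 2 − 4 = -2, so the system shifts toward the side with more dissolved moles — to the left.
All effects act in the same direction — net shift to the left.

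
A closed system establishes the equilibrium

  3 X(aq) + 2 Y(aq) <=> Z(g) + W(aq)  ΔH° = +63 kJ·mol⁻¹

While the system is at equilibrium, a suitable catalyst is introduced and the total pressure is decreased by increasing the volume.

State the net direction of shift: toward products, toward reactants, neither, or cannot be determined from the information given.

A catalyst speeds both forward and reverse rates equally; it changes neither Q nor K — no shift from this change.
Gas moles: reactants 0, products 1 (Δn_gas = +1). Expansion shifts the system toward the side with more moles of gas — to the right.
Only the nonzero effect(s) matter; the net shift is to the right.

right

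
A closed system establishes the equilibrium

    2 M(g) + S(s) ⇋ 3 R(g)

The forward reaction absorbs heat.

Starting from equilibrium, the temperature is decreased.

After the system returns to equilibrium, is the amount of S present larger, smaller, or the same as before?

increases

The forward reaction is endothermic. Lowering T favours the exothermic direction — shift to the left.
The net shift is to the left. S is a reactant, so its amount increases.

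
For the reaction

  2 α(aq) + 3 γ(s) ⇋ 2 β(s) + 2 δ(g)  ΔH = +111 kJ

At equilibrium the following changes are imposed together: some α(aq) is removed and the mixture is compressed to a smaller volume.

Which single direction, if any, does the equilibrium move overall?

left

Removing α (aq), a reactant, drives the reaction to the left.
Gas moles: reactants 0, products 2 (Δn_gas = +2). Compression shifts the system toward the side with fewer moles of gas — to the left.
All effects act in the same direction — net shift to the left.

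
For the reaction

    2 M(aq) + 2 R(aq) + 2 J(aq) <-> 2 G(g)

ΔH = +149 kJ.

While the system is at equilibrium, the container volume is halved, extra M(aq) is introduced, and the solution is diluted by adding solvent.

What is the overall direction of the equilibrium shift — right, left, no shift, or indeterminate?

cannot be determined

Gas moles: reactants 0, products 2 (Δn_gas = +2). Compression shifts the system toward the side with fewer moles of gas — to the left.
Adding M (aq), a reactant, drives the reaction to the right.
Dilution lowers every aqueous concentration by the same factor. Δn_aq = 0 − 6 = -6, so the system shifts toward the side with more dissolved moles — to the left.
The individual effects push in opposite directions; without quantitative information the net direction cannot be determined.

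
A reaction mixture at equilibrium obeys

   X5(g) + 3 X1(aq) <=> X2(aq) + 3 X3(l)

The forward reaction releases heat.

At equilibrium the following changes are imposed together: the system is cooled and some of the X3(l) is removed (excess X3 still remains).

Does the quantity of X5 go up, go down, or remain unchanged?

decreases

The forward reaction is exothermic. Lowering T favours the exothermic direction — shift to the right.
X3 is a pure liquid; its activity is 1 regardless of amount, so Q is unaffected — no shift from this change.
The net shift is to the right. X5 is a reactant, so its amount decreases.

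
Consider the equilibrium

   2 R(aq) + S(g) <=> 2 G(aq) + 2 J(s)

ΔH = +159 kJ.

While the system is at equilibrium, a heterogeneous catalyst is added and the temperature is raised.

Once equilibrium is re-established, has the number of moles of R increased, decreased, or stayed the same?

A catalyst speeds both forward and reverse rates equally; it changes neither Q nor K — no shift from this change.
The forward reaction is endothermic. Raising T favours the endothermic direction — shift to the right.
The net shift is to the right. R is a reactant, so its amount decreases.

decreases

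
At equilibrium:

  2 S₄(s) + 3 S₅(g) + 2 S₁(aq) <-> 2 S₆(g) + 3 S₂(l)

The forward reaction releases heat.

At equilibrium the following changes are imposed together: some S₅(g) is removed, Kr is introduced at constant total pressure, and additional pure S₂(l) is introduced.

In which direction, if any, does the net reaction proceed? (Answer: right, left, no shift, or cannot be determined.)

left

Removing S₅ (g), a reactant, drives the reaction to the left.
Adding inert gas at constant total pressure expands the volume and lowers every reacting partial pressure. With Δn_gas = 2 − 3 = -1, Q moves away from K toward the side with fewer gas moles, so the system shifts toward the side with more gas moles — to the left.
S₂ is a pure liquid; its activity is 1 regardless of amount, so Q is unaffected — no shift from this change.
Only the nonzero effect(s) matter; the net shift is to the left.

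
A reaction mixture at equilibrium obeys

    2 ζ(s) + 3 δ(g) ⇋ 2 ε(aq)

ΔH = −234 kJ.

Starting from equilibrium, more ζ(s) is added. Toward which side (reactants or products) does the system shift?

no shift

ζ is a pure solid; its activity is 1 regardless of amount, so Q is unaffected — no shift from this change.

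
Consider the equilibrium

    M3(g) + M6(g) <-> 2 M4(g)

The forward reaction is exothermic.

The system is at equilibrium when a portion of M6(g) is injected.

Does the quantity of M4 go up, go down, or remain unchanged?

Adding M6 (g), a reactant, drives the reaction to the right.
The net shift is to the right. M4 is a product, so its amount increases.

increases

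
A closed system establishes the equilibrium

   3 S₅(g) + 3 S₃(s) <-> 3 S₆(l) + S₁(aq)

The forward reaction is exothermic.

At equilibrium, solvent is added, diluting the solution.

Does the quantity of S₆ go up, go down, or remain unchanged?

Dilution lowers every aqueous concentration by the same factor. Δn_aq = 1 − 0 = +1, so the system shifts toward the side with more dissolved moles — to the right.
The net shift is to the right. S₆ is a product, so its amount increases.

increases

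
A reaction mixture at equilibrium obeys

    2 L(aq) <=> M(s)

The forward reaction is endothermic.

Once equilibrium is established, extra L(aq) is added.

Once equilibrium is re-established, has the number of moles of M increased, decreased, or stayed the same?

increases

Adding L (aq), a reactant, drives the reaction to the right.
The net shift is to the right. M is a product, so its amount increases.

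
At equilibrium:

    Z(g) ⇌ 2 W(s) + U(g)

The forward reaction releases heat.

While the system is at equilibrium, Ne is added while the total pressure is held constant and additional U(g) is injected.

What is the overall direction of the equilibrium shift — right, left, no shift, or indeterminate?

left

Adding inert gas at constant total pressure expands the volume, scaling every reacting partial pressure by the same factor. Δn_gas = 1 − 1 = 0, so Q is unchanged — no shift.
Adding U (g), a product, drives the reaction to the left.
Only the nonzero effect(s) matter; the net shift is to the left.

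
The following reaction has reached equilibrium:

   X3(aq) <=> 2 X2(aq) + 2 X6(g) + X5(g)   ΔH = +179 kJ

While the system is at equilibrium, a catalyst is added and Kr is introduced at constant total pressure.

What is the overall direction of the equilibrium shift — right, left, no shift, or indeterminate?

A catalyst speeds both forward and reverse rates equally; it changes neither Q nor K — no shift from this change.
Adding inert gas at constant total pressure expands the volume and lowers every reacting partial pressure. With Δn_gas = 3 − 0 = +3, Q moves away from K toward the side with fewer gas moles, so the system shifts toward the side with more gas moles — to the right.
Only the nonzero effect(s) matter; the net shift is to the right.

right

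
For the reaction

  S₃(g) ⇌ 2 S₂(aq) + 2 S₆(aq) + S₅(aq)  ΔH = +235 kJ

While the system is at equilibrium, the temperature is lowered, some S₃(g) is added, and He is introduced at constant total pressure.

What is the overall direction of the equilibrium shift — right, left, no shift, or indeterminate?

cannot be determined

The forward reaction is endothermic. Lowering T favours the exothermic direction — shift to the left.
Adding S₃ (g), a reactant, drives the reaction to the right.
Adding inert gas at constant total pressure expands the volume and lowers every reacting partial pressure. With Δn_gas = 0 − 1 = -1, Q moves away from K toward the side with fewer gas moles, so the system shifts toward the side with more gas moles — to the left.
The individual effects push in opposite directions; without quantitative information the net direction cannot be determined.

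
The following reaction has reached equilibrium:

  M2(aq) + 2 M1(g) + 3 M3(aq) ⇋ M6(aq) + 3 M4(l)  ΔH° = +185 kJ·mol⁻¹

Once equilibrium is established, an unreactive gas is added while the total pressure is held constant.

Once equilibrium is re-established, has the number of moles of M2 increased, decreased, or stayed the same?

Adding inert gas at constant total pressure expands the volume and lowers every reacting partial pressure. With Δn_gas = 0 − 2 = -2, Q moves away from K toward the side with fewer gas moles, so the system shifts toward the side with more gas moles — to the left.
The net shift is to the left. M2 is a reactant, so its amount increases.

increases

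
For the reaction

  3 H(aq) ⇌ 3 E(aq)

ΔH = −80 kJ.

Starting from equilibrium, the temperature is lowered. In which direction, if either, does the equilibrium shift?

The forward reaction is exothermic. Lowering T favours the exothermic direction — shift to the right.

right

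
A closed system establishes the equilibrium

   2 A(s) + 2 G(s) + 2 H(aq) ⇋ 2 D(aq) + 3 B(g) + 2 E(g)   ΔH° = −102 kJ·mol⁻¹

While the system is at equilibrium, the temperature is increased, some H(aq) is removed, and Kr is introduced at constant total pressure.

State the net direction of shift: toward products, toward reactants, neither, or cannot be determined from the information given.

cannot be determined

The forward reaction is exothermic. Raising T favours the endothermic direction — shift to the left.
Removing H (aq), a reactant, drives the reaction to the left.
Adding inert gas at constant total pressure expands the volume and lowers every reacting partial pressure. With Δn_gas = 5 − 0 = +5, Q moves away from K toward the side with fewer gas moles, so the system shifts toward the side with more gas moles — to the right.
The individual effects push in opposite directions; without quantitative information the net direction cannot be determined.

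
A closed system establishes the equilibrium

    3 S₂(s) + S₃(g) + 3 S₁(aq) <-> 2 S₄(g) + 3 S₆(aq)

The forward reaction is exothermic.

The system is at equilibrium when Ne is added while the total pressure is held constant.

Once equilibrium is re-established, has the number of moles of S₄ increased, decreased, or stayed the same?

Adding inert gas at constant total pressure expands the volume and lowers every reacting partial pressure. With Δn_gas = 2 − 1 = +1, Q moves away from K toward the side with fewer gas moles, so the system shifts toward the side with more gas moles — to the right.
The net shift is to the right. S₄ is a product, so its amount increases.

increases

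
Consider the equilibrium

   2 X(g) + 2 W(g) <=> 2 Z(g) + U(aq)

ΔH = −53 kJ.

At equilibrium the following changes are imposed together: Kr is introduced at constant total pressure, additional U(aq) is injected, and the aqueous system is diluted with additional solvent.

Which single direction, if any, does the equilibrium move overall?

Adding inert gas at constant total pressure expands the volume and lowers every reacting partial pressure. With Δn_gas = 2 − 4 = -2, Q moves away from K toward the side with fewer gas moles, so the system shifts toward the side with more gas moles — to the left.
Adding U (aq), a product, drives the reaction to the left.
Dilution lowers every aqueous concentration by the same factor. Δn_aq = 1 − 0 = +1, so the system shifts toward the side with more dissolved moles — to the right.
The individual effects push in opposite directions; without quantitative information the net direction cannot be determined.

cannot be determined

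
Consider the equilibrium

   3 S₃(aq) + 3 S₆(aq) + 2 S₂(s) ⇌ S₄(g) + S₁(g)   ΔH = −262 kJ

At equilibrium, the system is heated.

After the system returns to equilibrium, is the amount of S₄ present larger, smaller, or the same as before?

decreases

The forward reaction is exothermic. Raising T favours the endothermic direction — shift to the left.
The net shift is to the left. S₄ is a product, so its amount decreases.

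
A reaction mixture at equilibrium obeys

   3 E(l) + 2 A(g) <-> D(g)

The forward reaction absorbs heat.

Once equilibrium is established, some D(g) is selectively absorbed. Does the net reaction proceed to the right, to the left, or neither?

right

Removing D (g), a product, drives the reaction to the right.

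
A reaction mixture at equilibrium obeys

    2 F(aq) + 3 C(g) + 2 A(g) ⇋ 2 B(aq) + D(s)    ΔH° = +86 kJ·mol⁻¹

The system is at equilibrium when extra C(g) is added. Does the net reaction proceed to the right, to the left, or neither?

Adding C (g), a reactant, drives the reaction to the right.

right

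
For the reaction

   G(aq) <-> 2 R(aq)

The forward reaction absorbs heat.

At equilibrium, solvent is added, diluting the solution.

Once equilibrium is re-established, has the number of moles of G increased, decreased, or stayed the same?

decreases

Dilution lowers every aqueous concentration by the same factor. Δn_aq = 2 − 1 = +1, so the system shifts toward the side with more dissolved moles — to the right.
The net shift is to the right. G is a reactant, so its amount decreases.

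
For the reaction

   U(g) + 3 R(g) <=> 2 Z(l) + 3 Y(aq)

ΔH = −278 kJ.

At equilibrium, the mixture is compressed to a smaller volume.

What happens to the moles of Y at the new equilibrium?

Gas moles: reactants 4, products 0 (Δn_gas = -4). Compression shifts the system toward the side with fewer moles of gas — to the right.
The net shift is to the right. Y is a product, so its amount increases.

increases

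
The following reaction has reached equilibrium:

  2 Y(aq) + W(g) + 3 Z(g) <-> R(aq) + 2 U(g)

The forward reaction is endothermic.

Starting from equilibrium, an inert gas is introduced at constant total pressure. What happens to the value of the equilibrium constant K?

unchanged

The equilibrium constant depends only on temperature. This perturbation may move the position of equilibrium, but since T is unchanged, K itself is unchanged.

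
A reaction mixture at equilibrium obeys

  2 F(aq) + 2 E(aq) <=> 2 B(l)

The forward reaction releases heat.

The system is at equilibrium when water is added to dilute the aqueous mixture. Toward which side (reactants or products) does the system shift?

Dilution lowers every aqueous concentration by the same factor. Δn_aq = 0 − 4 = -4, so the system shifts toward the side with more dissolved moles — to the left.

left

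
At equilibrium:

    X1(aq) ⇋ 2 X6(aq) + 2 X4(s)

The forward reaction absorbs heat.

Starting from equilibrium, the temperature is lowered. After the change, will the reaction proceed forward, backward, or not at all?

The forward reaction is endothermic. Lowering T favours the exothermic direction — shift to the left.

left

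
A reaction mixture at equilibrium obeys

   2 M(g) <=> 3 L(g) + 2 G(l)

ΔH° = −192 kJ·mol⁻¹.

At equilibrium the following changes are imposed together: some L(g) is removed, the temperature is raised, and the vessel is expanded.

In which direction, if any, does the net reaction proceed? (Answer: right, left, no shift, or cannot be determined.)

Removing L (g), a product, drives the reaction to the right.
The forward reaction is exothermic. Raising T favours the endothermic direction — shift to the left.
Gas moles: reactants 2, products 3 (Δn_gas = +1). Expansion shifts the system toward the side with more moles of gas — to the right.
The individual effects push in opposite directions; without quantitative information the net direction cannot be determined.

cannot be determined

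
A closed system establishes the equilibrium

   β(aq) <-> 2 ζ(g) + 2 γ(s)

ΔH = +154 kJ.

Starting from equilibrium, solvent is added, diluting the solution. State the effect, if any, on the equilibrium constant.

The equilibrium constant depends only on temperature. This perturbation may move the position of equilibrium, but since T is unchanged, K itself is unchanged.

unchanged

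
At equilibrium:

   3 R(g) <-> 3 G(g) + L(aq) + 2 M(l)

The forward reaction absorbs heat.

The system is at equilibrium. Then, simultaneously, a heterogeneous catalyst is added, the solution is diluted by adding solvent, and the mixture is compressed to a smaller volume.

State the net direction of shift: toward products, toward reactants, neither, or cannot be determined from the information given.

A catalyst speeds both forward and reverse rates equally; it changes neither Q nor K — no shift from this change.
Dilution lowers every aqueous concentration by the same factor. Δn_aq = 1 − 0 = +1, so the system shifts toward the side with more dissolved moles — to the right.
Gas moles: reactants 3, products 3. Δn_gas = 0, so a volume change leaves Q equal to K — no shift from this change.
Only the nonzero effect(s) matter; the net shift is to the right.

right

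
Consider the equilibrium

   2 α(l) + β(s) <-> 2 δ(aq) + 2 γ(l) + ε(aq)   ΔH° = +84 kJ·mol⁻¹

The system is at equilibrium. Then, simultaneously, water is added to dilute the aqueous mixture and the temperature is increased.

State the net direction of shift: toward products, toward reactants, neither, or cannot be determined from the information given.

Dilution lowers every aqueous concentration by the same factor. Δn_aq = 3 − 0 = +3, so the system shifts toward the side with more dissolved moles — to the right.
The forward reaction is endothermic. Raising T favours the endothermic direction — shift to the right.
All effects act in the same direction — net shift to the right.

right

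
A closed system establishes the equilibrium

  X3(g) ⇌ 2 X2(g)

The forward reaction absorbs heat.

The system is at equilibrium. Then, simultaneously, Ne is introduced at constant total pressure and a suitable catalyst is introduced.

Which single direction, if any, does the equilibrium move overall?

Adding inert gas at constant total pressure expands the volume and lowers every reacting partial pressure. With Δn_gas = 2 − 1 = +1, Q moves away from K toward the side with fewer gas moles, so the system shifts toward the side with more gas moles — to the right.
A catalyst speeds both forward and reverse rates equally; it changes neither Q nor K — no shift from this change.
Only the nonzero effect(s) matter; the net shift is to the right.

right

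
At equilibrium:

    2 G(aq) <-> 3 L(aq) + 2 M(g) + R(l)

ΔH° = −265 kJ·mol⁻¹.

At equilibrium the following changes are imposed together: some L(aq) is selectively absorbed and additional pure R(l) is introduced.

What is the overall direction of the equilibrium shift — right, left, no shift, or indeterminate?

right

Removing L (aq), a product, drives the reaction to the right.
R is a pure liquid; its activity is 1 regardless of amount, so Q is unaffected — no shift from this change.
Only the nonzero effect(s) matter; the net shift is to the right.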